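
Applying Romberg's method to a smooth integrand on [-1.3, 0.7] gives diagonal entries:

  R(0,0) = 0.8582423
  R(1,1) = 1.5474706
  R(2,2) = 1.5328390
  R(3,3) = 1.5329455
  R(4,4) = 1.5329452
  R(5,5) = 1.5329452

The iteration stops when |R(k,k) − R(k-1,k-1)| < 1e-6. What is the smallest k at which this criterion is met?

|R(1,1) − R(0,0)| = 0.6892283 ≥ 1e-6
|R(2,2) − R(1,1)| = 0.0146316 ≥ 1e-6
|R(3,3) − R(2,2)| = 0.0001065 ≥ 1e-6
|R(4,4) − R(3,3)| = 0.0000003 < 1e-6

k = 4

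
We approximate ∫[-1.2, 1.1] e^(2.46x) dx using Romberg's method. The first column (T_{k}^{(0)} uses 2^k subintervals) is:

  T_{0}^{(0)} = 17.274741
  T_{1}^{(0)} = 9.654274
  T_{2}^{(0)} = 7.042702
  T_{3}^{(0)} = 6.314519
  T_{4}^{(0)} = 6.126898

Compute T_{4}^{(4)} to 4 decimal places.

6.0638

Richardson extrapolation on the trapezoidal column (denominator 4−1=3):
T_{1}^{(1)} = 9.654274 + (9.654274 − 17.274741)/3 = 7.114118
T_{2}^{(1)} = (4·7.042702 − 9.654274) / 3 = 6.172178
T_{3}^{(1)} = (4·6.314519 − 7.042702) / 3 = 6.071791
T_{4}^{(1)} = (4·6.126898 − 6.314519) / 3 = 6.064358
T_{2}^{(2)} = 6.172178 + (6.172178 − 7.114118)/15 = 6.109382
T_{3}^{(2)} = 6.071791 + (6.071791 − 6.172178)/15 = 6.065099
T_{4}^{(2)} = (16·6.064358 − 6.071791) / 15 = 6.063862
T_{3}^{(3)} = 6.065099 + (6.065099 − 6.109382)/63 = 6.064396
T_{4}^{(3)} = 6.063862 + (6.063862 − 6.065099)/63 = 6.063842
T_{4}^{(4)} = 6.063842 + (6.063842 − 6.064396)/255 = 6.063840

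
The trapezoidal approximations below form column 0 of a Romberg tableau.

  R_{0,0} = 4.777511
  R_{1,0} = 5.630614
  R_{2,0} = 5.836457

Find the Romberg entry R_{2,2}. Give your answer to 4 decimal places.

Richardson extrapolation on the trapezoidal column (denominator 4−1=3):
R_{1,1} = (4·5.630614 − 4.777511) / 3 = 5.914982
R_{2,1} = (4·5.836457 − 5.630614) / 3 = 5.905071
R_{2,2} = (16·5.905071 − 5.914982) / 15 = 5.904410

5.9044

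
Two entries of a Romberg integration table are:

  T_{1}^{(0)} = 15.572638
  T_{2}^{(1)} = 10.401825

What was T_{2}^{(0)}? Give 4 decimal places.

11.6945

From T_{2}^{(1)} = (4·T_{2}^{(0)} − T_{1}^{(0)})/3, solve for T_{2}^{(0)}:
4·T_{2}^{(0)} = 3·10.401825 + 15.572638 = 46.778113
T_{2}^{(0)} = 11.694528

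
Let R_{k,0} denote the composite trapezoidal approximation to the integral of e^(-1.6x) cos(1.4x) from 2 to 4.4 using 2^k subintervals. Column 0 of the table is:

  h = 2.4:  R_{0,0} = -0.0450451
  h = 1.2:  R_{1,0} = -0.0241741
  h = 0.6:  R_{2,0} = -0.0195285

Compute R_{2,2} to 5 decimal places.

Richardson extrapolation on the trapezoidal column (denominator 4−1=3):
R_{1,1} = -0.0241741 + (-0.0241741 − (-0.0450451))/3 = -0.0172171
R_{2,1} = -0.0195285 + (-0.0195285 − (-0.0241741))/3 = -0.0179800
R_{2,2} = -0.0179800 + (-0.0179800 − (-0.0172171))/15 = -0.0180309
(Column j=1 coincides with Simpson's rule on the same nodes.)

-0.01803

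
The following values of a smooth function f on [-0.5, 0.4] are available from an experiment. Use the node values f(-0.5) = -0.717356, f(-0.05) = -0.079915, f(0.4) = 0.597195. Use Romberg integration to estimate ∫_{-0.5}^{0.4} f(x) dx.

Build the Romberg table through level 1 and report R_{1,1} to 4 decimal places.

R_{0,0} (trapezoid, 1 panel, h=0.9000): -0.054072
R_{1,0} (trapezoid, 2 panels, h=0.4500): -0.062998
R_{1,1} = -0.062998 + (-0.062998 − (-0.054072))/3 = -0.065973

-0.0660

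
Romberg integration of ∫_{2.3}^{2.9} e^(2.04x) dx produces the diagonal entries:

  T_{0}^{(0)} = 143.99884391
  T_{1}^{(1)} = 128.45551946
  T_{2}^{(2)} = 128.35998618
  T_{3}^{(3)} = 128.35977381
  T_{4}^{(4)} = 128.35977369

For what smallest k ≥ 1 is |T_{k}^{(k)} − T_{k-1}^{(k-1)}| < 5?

|T_{1}^{(1)} − T_{0}^{(0)}| = 15.54332445 ≥ 5
|T_{2}^{(2)} − T_{1}^{(1)}| = 0.09553328 < 5

k = 2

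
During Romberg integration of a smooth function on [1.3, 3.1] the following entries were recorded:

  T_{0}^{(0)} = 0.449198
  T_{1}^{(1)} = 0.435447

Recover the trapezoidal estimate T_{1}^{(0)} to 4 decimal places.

0.4389

From T_{1}^{(1)} = (4·T_{1}^{(0)} − T_{0}^{(0)})/3, solve for T_{1}^{(0)}:
4·T_{1}^{(0)} = 3·0.435447 + 0.449198 = 1.755539
T_{1}^{(0)} = 0.438885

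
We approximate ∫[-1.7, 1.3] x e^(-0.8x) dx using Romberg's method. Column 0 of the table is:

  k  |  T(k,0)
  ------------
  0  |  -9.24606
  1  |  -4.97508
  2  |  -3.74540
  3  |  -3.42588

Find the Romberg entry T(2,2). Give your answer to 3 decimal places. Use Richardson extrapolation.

-3.321

Richardson extrapolation on the trapezoidal column (denominator 4−1=3):
T(1,1) = -4.97508 + (-4.97508 − (-9.24606))/3 = -3.55142
T(2,1) = (4·(-3.74540) − (-4.97508)) / 3 = -3.33551
T(2,2) = (16·(-3.33551) − (-3.55142)) / 15 = -3.32112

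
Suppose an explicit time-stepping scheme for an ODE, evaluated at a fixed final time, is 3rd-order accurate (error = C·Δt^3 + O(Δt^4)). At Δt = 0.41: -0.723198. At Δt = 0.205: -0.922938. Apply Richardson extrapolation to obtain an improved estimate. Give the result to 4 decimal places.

The leading error scales as Δt^3; refining by a factor of 2 reduces it by 2^3 = 8.
Extrapolated value = (8·A(Δt/2) − A(Δt)) / (8 − 1)
= (8·(-0.922938) − (-0.723198)) / 7
= -6.660306 / 7 = -0.951472

-0.9515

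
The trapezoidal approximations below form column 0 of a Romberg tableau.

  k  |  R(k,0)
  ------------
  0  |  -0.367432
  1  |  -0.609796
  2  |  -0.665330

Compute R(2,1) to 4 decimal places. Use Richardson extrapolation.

-0.6838

Richardson extrapolation on the trapezoidal column (denominator 4−1=3):
R(2,1) = -0.665330 + (-0.665330 − (-0.609796))/3 = -0.683841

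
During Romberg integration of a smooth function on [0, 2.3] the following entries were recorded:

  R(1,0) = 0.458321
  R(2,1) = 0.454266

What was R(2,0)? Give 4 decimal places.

From R(2,1) = (4·R(2,0) − R(1,0))/3, solve for R(2,0):
4·R(2,0) = 3·0.454266 + 0.458321 = 1.821119
R(2,0) = 0.455280

0.4553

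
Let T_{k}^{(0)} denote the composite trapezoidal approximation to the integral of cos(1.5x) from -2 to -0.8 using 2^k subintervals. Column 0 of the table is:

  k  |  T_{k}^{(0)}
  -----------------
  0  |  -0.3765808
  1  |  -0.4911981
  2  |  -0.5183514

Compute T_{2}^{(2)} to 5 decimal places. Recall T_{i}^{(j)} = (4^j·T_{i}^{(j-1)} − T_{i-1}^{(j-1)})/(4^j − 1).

-0.52727

Richardson extrapolation on the trapezoidal column (denominator 4−1=3):
T_{1}^{(1)} = (4·(-0.4911981) − (-0.3765808)) / 3 = -0.5294039
T_{2}^{(1)} = (4·(-0.5183514) − (-0.4911981)) / 3 = -0.5274025
T_{2}^{(2)} = (16·(-0.5274025) − (-0.5294039)) / 15 = -0.5272691
(Column j=1 coincides with Simpson's rule on the same nodes.)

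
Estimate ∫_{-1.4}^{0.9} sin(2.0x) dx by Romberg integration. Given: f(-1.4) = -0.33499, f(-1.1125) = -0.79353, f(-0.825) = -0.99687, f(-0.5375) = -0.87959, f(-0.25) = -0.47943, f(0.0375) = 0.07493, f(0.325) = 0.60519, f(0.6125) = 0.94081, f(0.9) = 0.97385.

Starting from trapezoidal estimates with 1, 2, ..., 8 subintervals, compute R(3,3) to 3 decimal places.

-0.358

R(0,0) (trapezoid, 1 panel, h=2.3000): 0.73469
R(1,0) (trapezoid, 2 panels, h=1.1500): -0.18400
R(2,0) (trapezoid, 4 panels, h=0.5750): -0.31722
R(3,0) (trapezoid, 8 panels, h=0.2875): -0.34760
R(1,1) = -0.18400 + (-0.18400 − 0.73469)/3 = -0.49023
R(2,1) = -0.31722 + (-0.31722 − (-0.18400))/3 = -0.36163
R(3,1) = -0.34760 + (-0.34760 − (-0.31722))/3 = -0.35773
R(2,2) = -0.36163 + (-0.36163 − (-0.49023))/15 = -0.35306
R(3,2) = -0.35773 + (-0.35773 − (-0.36163))/15 = -0.35747
R(3,3) = -0.35747 + (-0.35747 − (-0.35306))/63 = -0.35754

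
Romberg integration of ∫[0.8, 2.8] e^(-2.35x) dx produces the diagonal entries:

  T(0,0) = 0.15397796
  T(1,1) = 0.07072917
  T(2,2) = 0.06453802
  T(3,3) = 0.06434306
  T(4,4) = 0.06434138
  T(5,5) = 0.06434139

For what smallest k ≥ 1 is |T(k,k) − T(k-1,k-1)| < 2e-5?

k = 4

|T(1,1) − T(0,0)| = 0.08324879 ≥ 2e-5
|T(2,2) − T(1,1)| = 0.00619115 ≥ 2e-5
|T(3,3) − T(2,2)| = 0.00019496 ≥ 2e-5
|T(4,4) − T(3,3)| = 0.00000168 < 2e-5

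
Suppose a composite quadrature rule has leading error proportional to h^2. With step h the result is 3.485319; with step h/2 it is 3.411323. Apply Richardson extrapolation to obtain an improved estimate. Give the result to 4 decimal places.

The leading error scales as h^2; refining by a factor of 2 reduces it by 2^2 = 4.
Extrapolated value = (4·A(h/2) − A(h)) / (4 − 1)
= (4·3.411323 − 3.485319) / 3
= 10.159973 / 3 = 3.386658

3.3867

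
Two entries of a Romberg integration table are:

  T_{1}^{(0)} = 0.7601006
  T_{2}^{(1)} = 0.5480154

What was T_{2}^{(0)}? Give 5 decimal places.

From T_{2}^{(1)} = (4·T_{2}^{(0)} − T_{1}^{(0)})/3, solve for T_{2}^{(0)}:
4·T_{2}^{(0)} = 3·0.5480154 + 0.7601006 = 2.4041468
T_{2}^{(0)} = 0.6010367

0.60104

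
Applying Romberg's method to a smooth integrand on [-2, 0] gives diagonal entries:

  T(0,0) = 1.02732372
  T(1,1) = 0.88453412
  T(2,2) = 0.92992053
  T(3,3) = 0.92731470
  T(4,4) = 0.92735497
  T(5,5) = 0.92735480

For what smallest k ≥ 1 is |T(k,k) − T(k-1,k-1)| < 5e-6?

|T(1,1) − T(0,0)| = 0.14278960 ≥ 5e-6
|T(2,2) − T(1,1)| = 0.04538641 ≥ 5e-6
|T(3,3) − T(2,2)| = 0.00260583 ≥ 5e-6
|T(4,4) − T(3,3)| = 0.00004027 ≥ 5e-6
|T(5,5) − T(4,4)| = 0.00000017 < 5e-6

k = 5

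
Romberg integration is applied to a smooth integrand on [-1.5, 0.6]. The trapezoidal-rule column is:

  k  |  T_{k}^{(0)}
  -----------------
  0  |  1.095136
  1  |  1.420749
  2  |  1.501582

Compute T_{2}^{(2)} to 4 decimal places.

1.5285

T_{1}^{(1)} = 1.420749 + (1.420749 − 1.095136)/3 = 1.529287
T_{2}^{(1)} = 1.501582 + (1.501582 − 1.420749)/3 = 1.528526
T_{2}^{(2)} = 1.528526 + (1.528526 − 1.529287)/15 = 1.528475
(Column j=1 coincides with Simpson's rule on the same nodes.)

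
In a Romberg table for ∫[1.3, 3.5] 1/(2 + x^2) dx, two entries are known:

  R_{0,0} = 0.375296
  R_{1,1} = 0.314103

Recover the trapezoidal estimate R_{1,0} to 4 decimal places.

From R_{1,1} = (4·R_{1,0} − R_{0,0})/3, solve for R_{1,0}:
4·R_{1,0} = 3·0.314103 + 0.375296 = 1.317605
R_{1,0} = 0.329401

0.3294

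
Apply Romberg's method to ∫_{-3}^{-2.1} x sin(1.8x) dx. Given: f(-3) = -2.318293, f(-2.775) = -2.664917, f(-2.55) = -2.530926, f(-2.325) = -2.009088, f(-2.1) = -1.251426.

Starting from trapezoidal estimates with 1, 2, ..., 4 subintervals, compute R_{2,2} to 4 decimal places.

R_{0,0} (trapezoid, 1 panel, h=0.9000): -1.606374
R_{1,0} (trapezoid, 2 panels, h=0.4500): -1.942103
R_{2,0} (trapezoid, 4 panels, h=0.2250): -2.022703
R_{1,1} = -1.942103 + (-1.942103 − (-1.606374))/3 = -2.054013
R_{2,1} = -2.022703 + (-2.022703 − (-1.942103))/3 = -2.049570
R_{2,2} = -2.049570 + (-2.049570 − (-2.054013))/15 = -2.049274

-2.0493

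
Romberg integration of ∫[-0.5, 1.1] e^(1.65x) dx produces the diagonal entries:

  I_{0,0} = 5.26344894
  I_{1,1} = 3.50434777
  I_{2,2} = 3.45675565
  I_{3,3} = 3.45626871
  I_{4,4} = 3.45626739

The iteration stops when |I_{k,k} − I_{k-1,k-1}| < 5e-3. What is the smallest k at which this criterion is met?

k = 3

|I_{1,1} − I_{0,0}| = 1.75910117 ≥ 5e-3
|I_{2,2} − I_{1,1}| = 0.04759212 ≥ 5e-3
|I_{3,3} − I_{2,2}| = 0.00048694 < 5e-3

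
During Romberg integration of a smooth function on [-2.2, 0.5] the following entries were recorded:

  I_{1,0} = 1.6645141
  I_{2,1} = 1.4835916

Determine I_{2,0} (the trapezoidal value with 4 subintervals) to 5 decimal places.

1.52882

From I_{2,1} = (4·I_{2,0} − I_{1,0})/3, solve for I_{2,0}:
4·I_{2,0} = 3·1.4835916 + 1.6645141 = 6.1152889
I_{2,0} = 1.5288222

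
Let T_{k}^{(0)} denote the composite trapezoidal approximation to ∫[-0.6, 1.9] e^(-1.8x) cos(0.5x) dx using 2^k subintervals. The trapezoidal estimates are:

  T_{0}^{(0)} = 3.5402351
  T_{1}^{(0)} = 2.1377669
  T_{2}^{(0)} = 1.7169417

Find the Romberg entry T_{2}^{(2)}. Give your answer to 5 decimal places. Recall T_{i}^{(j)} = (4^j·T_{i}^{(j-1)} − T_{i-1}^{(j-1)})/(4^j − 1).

T_{1}^{(1)} = 2.1377669 + (2.1377669 − 3.5402351)/3 = 1.6702775
T_{2}^{(1)} = 1.7169417 + (1.7169417 − 2.1377669)/3 = 1.5766666
T_{2}^{(2)} = (16·1.5766666 − 1.6702775) / 15 = 1.5704259

1.57043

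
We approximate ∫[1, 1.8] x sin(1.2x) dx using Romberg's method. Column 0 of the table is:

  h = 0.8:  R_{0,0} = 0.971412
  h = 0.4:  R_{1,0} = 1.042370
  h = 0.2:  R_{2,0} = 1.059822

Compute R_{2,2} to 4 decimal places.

1.0656

Richardson extrapolation on the trapezoidal column (denominator 4−1=3):
R_{1,1} = 1.042370 + (1.042370 − 0.971412)/3 = 1.066023
R_{2,1} = 1.059822 + (1.059822 − 1.042370)/3 = 1.065639
R_{2,2} = 1.065639 + (1.065639 − 1.066023)/15 = 1.065613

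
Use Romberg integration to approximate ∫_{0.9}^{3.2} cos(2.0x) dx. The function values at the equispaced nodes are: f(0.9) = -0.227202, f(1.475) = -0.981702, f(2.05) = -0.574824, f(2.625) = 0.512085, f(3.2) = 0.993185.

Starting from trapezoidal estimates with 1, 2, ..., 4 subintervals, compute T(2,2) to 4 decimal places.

-0.4233

T(0,0) (trapezoid, 1 panel, h=2.3000): 0.880880
T(1,0) (trapezoid, 2 panels, h=1.1500): -0.220607
T(2,0) (trapezoid, 4 panels, h=0.5750): -0.380333
T(1,1) = -0.220607 + (-0.220607 − 0.880880)/3 = -0.587769
T(2,1) = -0.380333 + (-0.380333 − (-0.220607))/3 = -0.433575
T(2,2) = -0.433575 + (-0.433575 − (-0.587769))/15 = -0.423295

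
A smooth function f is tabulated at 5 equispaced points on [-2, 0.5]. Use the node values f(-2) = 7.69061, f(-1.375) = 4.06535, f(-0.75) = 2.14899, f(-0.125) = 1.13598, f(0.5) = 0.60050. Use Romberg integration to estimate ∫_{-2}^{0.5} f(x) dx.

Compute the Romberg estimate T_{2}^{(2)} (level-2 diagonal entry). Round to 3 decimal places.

6.952

T_{0}^{(0)} (trapezoid, 1 panel, h=2.5000): 10.36389
T_{1}^{(0)} (trapezoid, 2 panels, h=1.2500): 7.86818
T_{2}^{(0)} (trapezoid, 4 panels, h=0.6250): 7.18492
T_{1}^{(1)} = 7.86818 + (7.86818 − 10.36389)/3 = 7.03628
T_{2}^{(1)} = 7.18492 + (7.18492 − 7.86818)/3 = 6.95717
T_{2}^{(2)} = 6.95717 + (6.95717 − 7.03628)/15 = 6.95190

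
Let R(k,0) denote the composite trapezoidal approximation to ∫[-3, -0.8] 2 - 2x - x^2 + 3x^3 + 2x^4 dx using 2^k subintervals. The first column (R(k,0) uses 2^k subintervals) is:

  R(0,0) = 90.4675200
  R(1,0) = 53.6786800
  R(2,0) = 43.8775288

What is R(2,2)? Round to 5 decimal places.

R(1,1) = 53.6786800 + (53.6786800 − 90.4675200)/3 = 41.4157333
R(2,1) = (4·43.8775288 − 53.6786800) / 3 = 40.6104784
R(2,2) = 40.6104784 + (40.6104784 − 41.4157333)/15 = 40.5567947

40.55679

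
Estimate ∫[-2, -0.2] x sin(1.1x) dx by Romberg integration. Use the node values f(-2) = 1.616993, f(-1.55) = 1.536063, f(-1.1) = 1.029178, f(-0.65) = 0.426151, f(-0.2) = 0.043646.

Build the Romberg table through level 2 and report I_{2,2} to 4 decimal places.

I_{0,0} (trapezoid, 1 panel, h=1.8000): 1.494575
I_{1,0} (trapezoid, 2 panels, h=0.9000): 1.673548
I_{2,0} (trapezoid, 4 panels, h=0.4500): 1.719770
I_{1,1} = 1.673548 + (1.673548 − 1.494575)/3 = 1.733206
I_{2,1} = 1.719770 + (1.719770 − 1.673548)/3 = 1.735177
I_{2,2} = 1.735177 + (1.735177 − 1.733206)/15 = 1.735308

1.7353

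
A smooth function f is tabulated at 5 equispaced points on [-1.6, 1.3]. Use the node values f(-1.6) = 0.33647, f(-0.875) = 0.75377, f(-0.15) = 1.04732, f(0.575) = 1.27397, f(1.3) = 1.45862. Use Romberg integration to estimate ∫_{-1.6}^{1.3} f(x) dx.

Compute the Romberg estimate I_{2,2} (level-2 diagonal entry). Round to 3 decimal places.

2.901

I_{0,0} (trapezoid, 1 panel, h=2.9000): 2.60288
I_{1,0} (trapezoid, 2 panels, h=1.4500): 2.82005
I_{2,0} (trapezoid, 4 panels, h=0.7250): 2.88014
I_{1,1} = 2.82005 + (2.82005 − 2.60288)/3 = 2.89244
I_{2,1} = 2.88014 + (2.88014 − 2.82005)/3 = 2.90017
I_{2,2} = 2.90017 + (2.90017 − 2.89244)/15 = 2.90069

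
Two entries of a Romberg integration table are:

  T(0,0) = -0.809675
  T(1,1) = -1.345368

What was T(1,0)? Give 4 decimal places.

From T(1,1) = (4·T(1,0) − T(0,0))/3, solve for T(1,0):
4·T(1,0) = 3·(-1.345368) + (-0.809675) = -4.845779
T(1,0) = -1.211445

-1.2114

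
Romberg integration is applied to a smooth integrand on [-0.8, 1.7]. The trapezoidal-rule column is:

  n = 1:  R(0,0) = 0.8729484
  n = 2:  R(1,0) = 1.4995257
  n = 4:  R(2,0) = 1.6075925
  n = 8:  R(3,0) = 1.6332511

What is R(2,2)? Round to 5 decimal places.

1.63930

Richardson extrapolation on the trapezoidal column (denominator 4−1=3):
R(1,1) = (4·1.4995257 − 0.8729484) / 3 = 1.7083848
R(2,1) = (4·1.6075925 − 1.4995257) / 3 = 1.6436148
R(2,2) = 1.6436148 + (1.6436148 − 1.7083848)/15 = 1.6392968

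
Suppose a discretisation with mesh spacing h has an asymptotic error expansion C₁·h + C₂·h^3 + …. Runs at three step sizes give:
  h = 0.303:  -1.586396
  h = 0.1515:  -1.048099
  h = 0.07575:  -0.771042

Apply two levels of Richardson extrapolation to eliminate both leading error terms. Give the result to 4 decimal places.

First eliminate the h term (factor 2^1 = 2):
  B₁ = (2·(-1.048099) − (-1.586396))/1 = -0.509802
  B₂ = (2·(-0.771042) − (-1.048099))/1 = -0.493985
Then eliminate the h^3 term (factor 2^3 = 8):
  (8·(-0.493985) − (-0.509802))/7 = -0.491725

-0.4917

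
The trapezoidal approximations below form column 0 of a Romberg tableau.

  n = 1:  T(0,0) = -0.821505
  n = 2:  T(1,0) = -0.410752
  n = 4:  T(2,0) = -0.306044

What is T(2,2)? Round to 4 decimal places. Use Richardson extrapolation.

-0.2710

Richardson extrapolation on the trapezoidal column (denominator 4−1=3):
T(1,1) = (4·(-0.410752) − (-0.821505)) / 3 = -0.273834
T(2,1) = -0.306044 + (-0.306044 − (-0.410752))/3 = -0.271141
T(2,2) = (16·(-0.271141) − (-0.273834)) / 15 = -0.270961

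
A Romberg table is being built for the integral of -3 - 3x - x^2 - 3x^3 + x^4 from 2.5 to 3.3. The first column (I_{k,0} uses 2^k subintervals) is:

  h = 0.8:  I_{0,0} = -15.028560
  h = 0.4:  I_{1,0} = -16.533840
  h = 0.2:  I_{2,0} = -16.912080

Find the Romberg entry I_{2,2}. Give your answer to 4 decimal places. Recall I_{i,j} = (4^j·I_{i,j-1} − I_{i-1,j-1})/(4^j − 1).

Richardson extrapolation on the trapezoidal column (denominator 4−1=3):
I_{1,1} = -16.533840 + (-16.533840 − (-15.028560))/3 = -17.035600
I_{2,1} = -16.912080 + (-16.912080 − (-16.533840))/3 = -17.038160
I_{2,2} = (16·(-17.038160) − (-17.035600)) / 15 = -17.038331
(Column j=1 coincides with Simpson's rule on the same nodes.)

-17.0383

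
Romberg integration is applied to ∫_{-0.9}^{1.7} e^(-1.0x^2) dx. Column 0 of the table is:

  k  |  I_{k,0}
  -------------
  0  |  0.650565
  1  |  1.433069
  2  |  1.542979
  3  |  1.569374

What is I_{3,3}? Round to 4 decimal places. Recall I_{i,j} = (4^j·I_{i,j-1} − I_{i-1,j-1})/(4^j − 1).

I_{1,1} = (4·1.433069 − 0.650565) / 3 = 1.693904
I_{2,1} = (4·1.542979 − 1.433069) / 3 = 1.579616
I_{3,1} = (4·1.569374 − 1.542979) / 3 = 1.578172
I_{2,2} = 1.579616 + (1.579616 − 1.693904)/15 = 1.571997
I_{3,2} = 1.578172 + (1.578172 − 1.579616)/15 = 1.578076
I_{3,3} = (64·1.578076 − 1.571997) / 63 = 1.578172

1.5782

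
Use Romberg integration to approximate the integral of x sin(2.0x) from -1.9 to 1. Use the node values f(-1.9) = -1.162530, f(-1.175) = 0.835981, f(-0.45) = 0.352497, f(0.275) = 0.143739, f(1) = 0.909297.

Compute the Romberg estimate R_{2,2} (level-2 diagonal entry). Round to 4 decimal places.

R_{0,0} (trapezoid, 1 panel, h=2.9000): -0.367188
R_{1,0} (trapezoid, 2 panels, h=1.4500): 0.327527
R_{2,0} (trapezoid, 4 panels, h=0.7250): 0.874060
R_{1,1} = 0.327527 + (0.327527 − (-0.367188))/3 = 0.559099
R_{2,1} = 0.874060 + (0.874060 − 0.327527)/3 = 1.056238
R_{2,2} = 1.056238 + (1.056238 − 0.559099)/15 = 1.089381

1.0894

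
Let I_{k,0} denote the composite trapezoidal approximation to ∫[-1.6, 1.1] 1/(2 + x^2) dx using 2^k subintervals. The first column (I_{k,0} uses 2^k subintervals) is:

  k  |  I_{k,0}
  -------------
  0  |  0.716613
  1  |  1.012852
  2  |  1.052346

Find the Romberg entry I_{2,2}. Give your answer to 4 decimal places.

Richardson extrapolation on the trapezoidal column (denominator 4−1=3):
I_{1,1} = (4·1.012852 − 0.716613) / 3 = 1.111598
I_{2,1} = (4·1.052346 − 1.012852) / 3 = 1.065511
I_{2,2} = (16·1.065511 − 1.111598) / 15 = 1.062439

1.0624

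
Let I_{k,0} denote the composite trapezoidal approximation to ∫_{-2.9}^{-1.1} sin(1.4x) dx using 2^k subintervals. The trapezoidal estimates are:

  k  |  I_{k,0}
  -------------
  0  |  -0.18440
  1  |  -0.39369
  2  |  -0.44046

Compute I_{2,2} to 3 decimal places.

-0.456

Richardson extrapolation on the trapezoidal column (denominator 4−1=3):
I_{1,1} = (4·(-0.39369) − (-0.18440)) / 3 = -0.46345
I_{2,1} = -0.44046 + (-0.44046 − (-0.39369))/3 = -0.45605
I_{2,2} = (16·(-0.45605) − (-0.46345)) / 15 = -0.45556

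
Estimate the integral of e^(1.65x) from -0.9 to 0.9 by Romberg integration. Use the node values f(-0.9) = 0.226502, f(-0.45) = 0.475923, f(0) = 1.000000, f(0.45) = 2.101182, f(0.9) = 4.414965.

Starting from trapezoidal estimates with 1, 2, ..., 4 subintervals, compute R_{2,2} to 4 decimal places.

2.5392

R_{0,0} (trapezoid, 1 panel, h=1.8000): 4.177320
R_{1,0} (trapezoid, 2 panels, h=0.9000): 2.988660
R_{2,0} (trapezoid, 4 panels, h=0.4500): 2.654027
R_{1,1} = 2.988660 + (2.988660 − 4.177320)/3 = 2.592440
R_{2,1} = 2.654027 + (2.654027 − 2.988660)/3 = 2.542483
R_{2,2} = 2.542483 + (2.542483 − 2.592440)/15 = 2.539153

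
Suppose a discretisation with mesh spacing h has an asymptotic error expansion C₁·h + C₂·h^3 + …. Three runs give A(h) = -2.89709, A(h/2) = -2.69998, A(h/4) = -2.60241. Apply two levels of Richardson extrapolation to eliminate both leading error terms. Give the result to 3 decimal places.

First eliminate the h term (factor 2^1 = 2):
  B₁ = (2·(-2.69998) − (-2.89709))/1 = -2.50287
  B₂ = (2·(-2.60241) − (-2.69998))/1 = -2.50484
Then eliminate the h^3 term (factor 2^3 = 8):
  (8·(-2.50484) − (-2.50287))/7 = -2.50512

-2.505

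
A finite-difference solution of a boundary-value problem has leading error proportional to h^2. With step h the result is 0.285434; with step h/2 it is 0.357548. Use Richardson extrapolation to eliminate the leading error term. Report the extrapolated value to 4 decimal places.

0.3816

The leading error scales as h^2; refining by a factor of 2 reduces it by 2^2 = 4.
Extrapolated value = (4·A(h/2) − A(h)) / (4 − 1)
= (4·0.357548 − 0.285434) / 3
= 1.144758 / 3 = 0.381586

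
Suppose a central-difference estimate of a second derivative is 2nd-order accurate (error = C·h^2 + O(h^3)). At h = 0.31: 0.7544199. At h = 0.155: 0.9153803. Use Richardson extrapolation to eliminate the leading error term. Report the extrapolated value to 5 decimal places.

0.96903

The leading error scales as h^2; refining by a factor of 2 reduces it by 2^2 = 4.
Extrapolated value = (4·A(h/2) − A(h)) / (4 − 1)
= (4·0.9153803 − 0.7544199) / 3
= 2.9071013 / 3 = 0.9690338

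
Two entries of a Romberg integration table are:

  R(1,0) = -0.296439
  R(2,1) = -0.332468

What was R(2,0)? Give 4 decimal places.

From R(2,1) = (4·R(2,0) − R(1,0))/3, solve for R(2,0):
4·R(2,0) = 3·(-0.332468) + (-0.296439) = -1.293843
R(2,0) = -0.323461

-0.3235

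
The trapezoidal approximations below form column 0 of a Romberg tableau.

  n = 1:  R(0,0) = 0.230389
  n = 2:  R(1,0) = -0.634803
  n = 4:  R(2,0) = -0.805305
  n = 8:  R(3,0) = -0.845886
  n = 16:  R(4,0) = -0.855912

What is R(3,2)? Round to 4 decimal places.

-0.8592

Richardson extrapolation on the trapezoidal column (denominator 4−1=3):
R(2,1) = (4·(-0.805305) − (-0.634803)) / 3 = -0.862139
R(3,1) = (4·(-0.845886) − (-0.805305)) / 3 = -0.859413
R(3,2) = -0.859413 + (-0.859413 − (-0.862139))/15 = -0.859231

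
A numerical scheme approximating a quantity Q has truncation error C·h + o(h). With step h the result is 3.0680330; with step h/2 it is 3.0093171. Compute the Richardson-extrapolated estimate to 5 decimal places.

The leading error scales as h; refining by a factor of 2 reduces it by 2^1 = 2.
Extrapolated value = (2·A(h/2) − A(h)) / (2 − 1)
= (2·3.0093171 − 3.0680330) / 1
= 2.9506012 / 1 = 2.9506012

2.95060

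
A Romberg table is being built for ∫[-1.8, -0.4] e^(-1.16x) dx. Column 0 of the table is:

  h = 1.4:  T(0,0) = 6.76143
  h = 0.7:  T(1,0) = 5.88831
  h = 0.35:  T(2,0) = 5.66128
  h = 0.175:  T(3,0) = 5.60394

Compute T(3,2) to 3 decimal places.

T(2,1) = 5.66128 + (5.66128 − 5.88831)/3 = 5.58560
T(3,1) = 5.60394 + (5.60394 − 5.66128)/3 = 5.58483
T(3,2) = 5.58483 + (5.58483 − 5.58560)/15 = 5.58478

5.585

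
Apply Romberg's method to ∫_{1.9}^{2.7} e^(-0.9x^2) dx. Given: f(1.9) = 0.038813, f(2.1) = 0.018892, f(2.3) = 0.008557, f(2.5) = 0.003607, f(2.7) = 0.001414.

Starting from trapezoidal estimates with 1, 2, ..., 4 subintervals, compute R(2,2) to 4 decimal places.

R(0,0) (trapezoid, 1 panel, h=0.8000): 0.016091
R(1,0) (trapezoid, 2 panels, h=0.4000): 0.011468
R(2,0) (trapezoid, 4 panels, h=0.2000): 0.010234
R(1,1) = 0.011468 + (0.011468 − 0.016091)/3 = 0.009927
R(2,1) = 0.010234 + (0.010234 − 0.011468)/3 = 0.009823
R(2,2) = 0.009823 + (0.009823 − 0.009927)/15 = 0.009816

0.0098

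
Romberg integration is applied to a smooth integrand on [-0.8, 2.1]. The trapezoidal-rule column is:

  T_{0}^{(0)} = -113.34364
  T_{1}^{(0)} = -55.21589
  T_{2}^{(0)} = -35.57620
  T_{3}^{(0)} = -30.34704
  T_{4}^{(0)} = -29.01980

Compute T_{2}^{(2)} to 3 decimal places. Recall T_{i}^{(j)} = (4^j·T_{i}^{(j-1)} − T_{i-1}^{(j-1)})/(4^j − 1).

T_{1}^{(1)} = -55.21589 + (-55.21589 − (-113.34364))/3 = -35.83997
T_{2}^{(1)} = (4·(-35.57620) − (-55.21589)) / 3 = -29.02964
T_{2}^{(2)} = (16·(-29.02964) − (-35.83997)) / 15 = -28.57562

-28.576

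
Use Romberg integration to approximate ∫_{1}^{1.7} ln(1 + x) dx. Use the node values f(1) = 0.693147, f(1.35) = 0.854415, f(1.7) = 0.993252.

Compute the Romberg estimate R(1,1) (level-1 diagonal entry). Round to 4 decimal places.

0.5955

R(0,0) (trapezoid, 1 panel, h=0.7000): 0.590240
R(1,0) (trapezoid, 2 panels, h=0.3500): 0.594165
R(1,1) = 0.594165 + (0.594165 − 0.590240)/3 = 0.595473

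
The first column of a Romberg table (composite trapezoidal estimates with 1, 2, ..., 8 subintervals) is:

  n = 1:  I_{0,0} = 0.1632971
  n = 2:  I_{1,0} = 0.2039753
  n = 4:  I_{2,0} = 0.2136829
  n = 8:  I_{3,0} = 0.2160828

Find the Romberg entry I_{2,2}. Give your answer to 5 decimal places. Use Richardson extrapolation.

0.21688

I_{1,1} = 0.2039753 + (0.2039753 − 0.1632971)/3 = 0.2175347
I_{2,1} = 0.2136829 + (0.2136829 − 0.2039753)/3 = 0.2169188
I_{2,2} = (16·0.2169188 − 0.2175347) / 15 = 0.2168777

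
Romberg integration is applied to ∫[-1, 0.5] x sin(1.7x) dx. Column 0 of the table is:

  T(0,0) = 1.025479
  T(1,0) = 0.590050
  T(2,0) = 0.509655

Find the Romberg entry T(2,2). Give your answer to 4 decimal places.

Richardson extrapolation on the trapezoidal column (denominator 4−1=3):
T(1,1) = (4·0.590050 − 1.025479) / 3 = 0.444907
T(2,1) = 0.509655 + (0.509655 − 0.590050)/3 = 0.482857
T(2,2) = 0.482857 + (0.482857 − 0.444907)/15 = 0.485387

0.4854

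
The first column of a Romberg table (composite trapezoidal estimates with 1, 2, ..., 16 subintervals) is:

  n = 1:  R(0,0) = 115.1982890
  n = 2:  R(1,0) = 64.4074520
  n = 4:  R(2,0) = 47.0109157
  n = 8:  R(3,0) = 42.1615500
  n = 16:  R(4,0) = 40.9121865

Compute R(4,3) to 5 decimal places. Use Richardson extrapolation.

Richardson extrapolation on the trapezoidal column (denominator 4−1=3):
R(2,1) = 47.0109157 + (47.0109157 − 64.4074520)/3 = 41.2120703
R(3,1) = 42.1615500 + (42.1615500 − 47.0109157)/3 = 40.5450948
R(4,1) = (4·40.9121865 − 42.1615500) / 3 = 40.4957320
R(3,2) = 40.5450948 + (40.5450948 − 41.2120703)/15 = 40.5006298
R(4,2) = 40.4957320 + (40.4957320 − 40.5450948)/15 = 40.4924411
R(4,3) = 40.4924411 + (40.4924411 − 40.5006298)/63 = 40.4923111

40.49231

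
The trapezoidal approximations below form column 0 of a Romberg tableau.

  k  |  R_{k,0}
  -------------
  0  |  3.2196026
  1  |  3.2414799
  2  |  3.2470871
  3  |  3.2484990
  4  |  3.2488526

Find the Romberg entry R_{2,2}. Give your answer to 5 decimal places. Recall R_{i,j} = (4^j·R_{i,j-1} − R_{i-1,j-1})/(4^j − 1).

3.24897

R_{1,1} = (4·3.2414799 − 3.2196026) / 3 = 3.2487723
R_{2,1} = 3.2470871 + (3.2470871 − 3.2414799)/3 = 3.2489562
R_{2,2} = 3.2489562 + (3.2489562 − 3.2487723)/15 = 3.2489685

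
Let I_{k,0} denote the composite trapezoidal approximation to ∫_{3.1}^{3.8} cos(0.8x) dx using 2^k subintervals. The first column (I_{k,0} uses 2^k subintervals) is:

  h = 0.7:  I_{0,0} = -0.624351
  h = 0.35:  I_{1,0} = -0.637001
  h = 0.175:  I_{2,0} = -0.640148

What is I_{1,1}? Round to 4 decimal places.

-0.6412

I_{1,1} = -0.637001 + (-0.637001 − (-0.624351))/3 = -0.641218
(Column j=1 coincides with Simpson's rule on the same nodes.)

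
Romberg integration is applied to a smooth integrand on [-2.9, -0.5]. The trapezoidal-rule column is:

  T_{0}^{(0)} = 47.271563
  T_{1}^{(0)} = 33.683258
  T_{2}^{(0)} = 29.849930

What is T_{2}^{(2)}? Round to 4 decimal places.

28.5334

T_{1}^{(1)} = (4·33.683258 − 47.271563) / 3 = 29.153823
T_{2}^{(1)} = (4·29.849930 − 33.683258) / 3 = 28.572154
T_{2}^{(2)} = (16·28.572154 − 29.153823) / 15 = 28.533376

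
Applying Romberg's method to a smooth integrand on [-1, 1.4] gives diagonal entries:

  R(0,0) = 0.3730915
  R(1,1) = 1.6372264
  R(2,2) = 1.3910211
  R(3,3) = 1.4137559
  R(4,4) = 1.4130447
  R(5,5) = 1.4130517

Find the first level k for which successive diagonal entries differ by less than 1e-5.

|R(1,1) − R(0,0)| = 1.2641349 ≥ 1e-5
|R(2,2) − R(1,1)| = 0.2462053 ≥ 1e-5
|R(3,3) − R(2,2)| = 0.0227348 ≥ 1e-5
|R(4,4) − R(3,3)| = 0.0007112 ≥ 1e-5
|R(5,5) − R(4,4)| = 0.0000070 < 1e-5

k = 5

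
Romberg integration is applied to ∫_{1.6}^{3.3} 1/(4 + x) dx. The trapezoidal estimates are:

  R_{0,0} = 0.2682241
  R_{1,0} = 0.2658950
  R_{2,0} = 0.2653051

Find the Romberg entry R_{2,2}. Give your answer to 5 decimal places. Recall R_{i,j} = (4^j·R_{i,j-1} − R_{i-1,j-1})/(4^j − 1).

Richardson extrapolation on the trapezoidal column (denominator 4−1=3):
R_{1,1} = (4·0.2658950 − 0.2682241) / 3 = 0.2651186
R_{2,1} = (4·0.2653051 − 0.2658950) / 3 = 0.2651085
R_{2,2} = 0.2651085 + (0.2651085 − 0.2651186)/15 = 0.2651078

0.26511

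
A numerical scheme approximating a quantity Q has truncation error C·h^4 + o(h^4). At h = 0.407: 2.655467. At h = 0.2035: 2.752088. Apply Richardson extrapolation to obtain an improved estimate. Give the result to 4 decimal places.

Extrapolated value = (16·A(h/2) − A(h)) / (16 − 1)
= (16·2.752088 − 2.655467) / 15
= 41.377941 / 15 = 2.758529

2.7585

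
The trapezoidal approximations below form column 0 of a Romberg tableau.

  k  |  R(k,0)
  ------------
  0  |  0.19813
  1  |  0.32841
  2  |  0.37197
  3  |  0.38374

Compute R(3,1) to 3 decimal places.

0.388

Richardson extrapolation on the trapezoidal column (denominator 4−1=3):
R(3,1) = (4·0.38374 − 0.37197) / 3 = 0.38766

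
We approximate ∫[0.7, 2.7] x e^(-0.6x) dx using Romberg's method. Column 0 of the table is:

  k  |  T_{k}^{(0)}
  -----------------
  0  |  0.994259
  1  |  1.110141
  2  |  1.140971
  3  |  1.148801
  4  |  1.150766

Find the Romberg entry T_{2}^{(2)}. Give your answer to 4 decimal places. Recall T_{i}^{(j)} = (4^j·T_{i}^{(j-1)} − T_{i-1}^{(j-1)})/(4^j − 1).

T_{1}^{(1)} = 1.110141 + (1.110141 − 0.994259)/3 = 1.148768
T_{2}^{(1)} = (4·1.140971 − 1.110141) / 3 = 1.151248
T_{2}^{(2)} = (16·1.151248 − 1.148768) / 15 = 1.151413

1.1514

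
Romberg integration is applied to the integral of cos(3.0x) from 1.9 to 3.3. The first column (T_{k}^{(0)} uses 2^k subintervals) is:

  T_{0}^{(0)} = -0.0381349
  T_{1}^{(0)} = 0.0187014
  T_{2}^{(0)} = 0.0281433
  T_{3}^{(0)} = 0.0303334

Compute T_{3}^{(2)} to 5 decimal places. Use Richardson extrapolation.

0.03105

T_{2}^{(1)} = (4·0.0281433 − 0.0187014) / 3 = 0.0312906
T_{3}^{(1)} = 0.0303334 + (0.0303334 − 0.0281433)/3 = 0.0310634
T_{3}^{(2)} = (16·0.0310634 − 0.0312906) / 15 = 0.0310483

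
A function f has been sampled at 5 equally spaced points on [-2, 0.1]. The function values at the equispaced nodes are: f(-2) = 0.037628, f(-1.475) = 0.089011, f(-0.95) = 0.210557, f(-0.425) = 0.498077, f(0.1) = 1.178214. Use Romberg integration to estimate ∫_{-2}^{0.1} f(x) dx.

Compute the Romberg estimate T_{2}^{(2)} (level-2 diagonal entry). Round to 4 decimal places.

0.6959

T_{0}^{(0)} (trapezoid, 1 panel, h=2.1000): 1.276634
T_{1}^{(0)} (trapezoid, 2 panels, h=1.0500): 0.859402
T_{2}^{(0)} (trapezoid, 4 panels, h=0.5250): 0.737922
T_{1}^{(1)} = 0.859402 + (0.859402 − 1.276634)/3 = 0.720325
T_{2}^{(1)} = 0.737922 + (0.737922 − 0.859402)/3 = 0.697429
T_{2}^{(2)} = 0.697429 + (0.697429 − 0.720325)/15 = 0.695903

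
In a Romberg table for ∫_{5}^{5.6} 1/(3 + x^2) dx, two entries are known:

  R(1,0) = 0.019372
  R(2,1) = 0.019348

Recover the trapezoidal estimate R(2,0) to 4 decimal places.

0.0194

From R(2,1) = (4·R(2,0) − R(1,0))/3, solve for R(2,0):
4·R(2,0) = 3·0.019348 + 0.019372 = 0.077416
R(2,0) = 0.019354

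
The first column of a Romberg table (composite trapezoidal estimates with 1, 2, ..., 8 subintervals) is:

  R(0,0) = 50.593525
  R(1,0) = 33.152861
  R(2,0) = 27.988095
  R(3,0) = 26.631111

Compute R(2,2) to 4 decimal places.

26.1950

Richardson extrapolation on the trapezoidal column (denominator 4−1=3):
R(1,1) = (4·33.152861 − 50.593525) / 3 = 27.339306
R(2,1) = (4·27.988095 − 33.152861) / 3 = 26.266506
R(2,2) = (16·26.266506 − 27.339306) / 15 = 26.194986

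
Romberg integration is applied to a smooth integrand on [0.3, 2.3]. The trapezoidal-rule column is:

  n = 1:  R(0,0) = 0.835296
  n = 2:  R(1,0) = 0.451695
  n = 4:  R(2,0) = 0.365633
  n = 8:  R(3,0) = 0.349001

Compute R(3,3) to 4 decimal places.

0.3440

Richardson extrapolation on the trapezoidal column (denominator 4−1=3):
R(1,1) = 0.451695 + (0.451695 − 0.835296)/3 = 0.323828
R(2,1) = 0.365633 + (0.365633 − 0.451695)/3 = 0.336946
R(3,1) = (4·0.349001 − 0.365633) / 3 = 0.343457
R(2,2) = 0.336946 + (0.336946 − 0.323828)/15 = 0.337821
R(3,2) = (16·0.343457 − 0.336946) / 15 = 0.343891
R(3,3) = (64·0.343891 − 0.337821) / 63 = 0.343987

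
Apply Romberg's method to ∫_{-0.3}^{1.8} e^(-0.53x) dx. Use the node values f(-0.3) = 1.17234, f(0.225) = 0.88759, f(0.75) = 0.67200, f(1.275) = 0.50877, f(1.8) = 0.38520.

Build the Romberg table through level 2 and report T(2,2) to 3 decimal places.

1.485

T(0,0) (trapezoid, 1 panel, h=2.1000): 1.63542
T(1,0) (trapezoid, 2 panels, h=1.0500): 1.52331
T(2,0) (trapezoid, 4 panels, h=0.5250): 1.49474
T(1,1) = 1.52331 + (1.52331 − 1.63542)/3 = 1.48594
T(2,1) = 1.49474 + (1.49474 − 1.52331)/3 = 1.48522
T(2,2) = 1.48522 + (1.48522 − 1.48594)/15 = 1.48517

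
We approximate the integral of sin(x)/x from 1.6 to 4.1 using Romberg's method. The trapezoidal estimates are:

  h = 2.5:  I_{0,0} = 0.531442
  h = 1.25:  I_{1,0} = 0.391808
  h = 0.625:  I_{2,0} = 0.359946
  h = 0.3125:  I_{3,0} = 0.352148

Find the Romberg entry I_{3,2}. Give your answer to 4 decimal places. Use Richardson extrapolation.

0.3496

Richardson extrapolation on the trapezoidal column (denominator 4−1=3):
I_{2,1} = (4·0.359946 − 0.391808) / 3 = 0.349325
I_{3,1} = (4·0.352148 − 0.359946) / 3 = 0.349549
I_{3,2} = (16·0.349549 − 0.349325) / 15 = 0.349564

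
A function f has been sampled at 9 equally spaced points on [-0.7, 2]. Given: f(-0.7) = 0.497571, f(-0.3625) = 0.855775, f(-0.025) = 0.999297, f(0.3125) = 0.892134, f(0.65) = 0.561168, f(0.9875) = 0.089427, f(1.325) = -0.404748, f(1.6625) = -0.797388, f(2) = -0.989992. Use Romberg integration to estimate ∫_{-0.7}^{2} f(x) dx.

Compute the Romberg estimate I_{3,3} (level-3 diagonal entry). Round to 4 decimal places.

I_{0,0} (trapezoid, 1 panel, h=2.7000): -0.664768
I_{1,0} (trapezoid, 2 panels, h=1.3500): 0.425193
I_{2,0} (trapezoid, 4 panels, h=0.6750): 0.613917
I_{3,0} (trapezoid, 8 panels, h=0.3375): 0.657941
I_{1,1} = 0.425193 + (0.425193 − (-0.664768))/3 = 0.788513
I_{2,1} = 0.613917 + (0.613917 − 0.425193)/3 = 0.676825
I_{3,1} = 0.657941 + (0.657941 − 0.613917)/3 = 0.672616
I_{2,2} = 0.676825 + (0.676825 − 0.788513)/15 = 0.669379
I_{3,2} = 0.672616 + (0.672616 − 0.676825)/15 = 0.672335
I_{3,3} = 0.672335 + (0.672335 − 0.669379)/63 = 0.672382

0.6724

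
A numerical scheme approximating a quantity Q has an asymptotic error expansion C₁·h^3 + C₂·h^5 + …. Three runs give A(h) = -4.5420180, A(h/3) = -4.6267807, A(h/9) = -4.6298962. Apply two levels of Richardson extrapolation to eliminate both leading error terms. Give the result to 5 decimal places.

First eliminate the h^3 term (factor 3^3 = 27):
  B₁ = (27·(-4.6267807) − (-4.5420180))/26 = -4.6300408
  B₂ = (27·(-4.6298962) − (-4.6267807))/26 = -4.6300160
Then eliminate the h^5 term (factor 3^5 = 243):
  (243·(-4.6300160) − (-4.6300408))/242 = -4.6300159

-4.63002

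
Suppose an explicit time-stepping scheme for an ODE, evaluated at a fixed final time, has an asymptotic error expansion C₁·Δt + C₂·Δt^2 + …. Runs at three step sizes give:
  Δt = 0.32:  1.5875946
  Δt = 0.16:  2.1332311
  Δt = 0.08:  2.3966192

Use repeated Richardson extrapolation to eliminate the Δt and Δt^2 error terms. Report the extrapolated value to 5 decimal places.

2.65372

First eliminate the Δt term (factor 2^1 = 2):
  B₁ = (2·2.1332311 − 1.5875946)/1 = 2.6788676
  B₂ = (2·2.3966192 − 2.1332311)/1 = 2.6600073
Then eliminate the Δt^2 term (factor 2^2 = 4):
  (4·2.6600073 − 2.6788676)/3 = 2.6537205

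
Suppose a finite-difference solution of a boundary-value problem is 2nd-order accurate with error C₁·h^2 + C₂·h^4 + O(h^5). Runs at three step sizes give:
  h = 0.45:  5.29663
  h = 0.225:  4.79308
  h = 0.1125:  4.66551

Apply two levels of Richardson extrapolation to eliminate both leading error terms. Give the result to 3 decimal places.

First eliminate the h^2 term (factor 2^2 = 4):
  B₁ = (4·4.79308 − 5.29663)/3 = 4.62523
  B₂ = (4·4.66551 − 4.79308)/3 = 4.62299
Then eliminate the h^4 term (factor 2^4 = 16):
  (16·4.62299 − 4.62523)/15 = 4.62284

4.623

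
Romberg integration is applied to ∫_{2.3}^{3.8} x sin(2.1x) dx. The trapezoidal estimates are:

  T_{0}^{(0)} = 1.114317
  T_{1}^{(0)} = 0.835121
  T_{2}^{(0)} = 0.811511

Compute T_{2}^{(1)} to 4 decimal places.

0.8036

Richardson extrapolation on the trapezoidal column (denominator 4−1=3):
T_{2}^{(1)} = 0.811511 + (0.811511 − 0.835121)/3 = 0.803641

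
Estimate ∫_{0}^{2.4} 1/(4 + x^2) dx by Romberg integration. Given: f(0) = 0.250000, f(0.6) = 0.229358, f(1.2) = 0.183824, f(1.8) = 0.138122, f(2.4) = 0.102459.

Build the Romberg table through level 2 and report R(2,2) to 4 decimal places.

0.4382

R(0,0) (trapezoid, 1 panel, h=2.4000): 0.422951
R(1,0) (trapezoid, 2 panels, h=1.2000): 0.432064
R(2,0) (trapezoid, 4 panels, h=0.6000): 0.436520
R(1,1) = 0.432064 + (0.432064 − 0.422951)/3 = 0.435102
R(2,1) = 0.436520 + (0.436520 − 0.432064)/3 = 0.438005
R(2,2) = 0.438005 + (0.438005 − 0.435102)/15 = 0.438199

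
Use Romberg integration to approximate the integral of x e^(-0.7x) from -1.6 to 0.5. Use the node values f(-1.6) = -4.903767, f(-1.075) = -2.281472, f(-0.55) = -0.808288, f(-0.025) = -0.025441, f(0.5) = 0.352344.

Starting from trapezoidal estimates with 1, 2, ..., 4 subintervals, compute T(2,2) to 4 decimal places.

T(0,0) (trapezoid, 1 panel, h=2.1000): -4.778994
T(1,0) (trapezoid, 2 panels, h=1.0500): -3.238199
T(2,0) (trapezoid, 4 panels, h=0.5250): -2.830229
T(1,1) = -3.238199 + (-3.238199 − (-4.778994))/3 = -2.724601
T(2,1) = -2.830229 + (-2.830229 − (-3.238199))/3 = -2.694239
T(2,2) = -2.694239 + (-2.694239 − (-2.724601))/15 = -2.692215

-2.6922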